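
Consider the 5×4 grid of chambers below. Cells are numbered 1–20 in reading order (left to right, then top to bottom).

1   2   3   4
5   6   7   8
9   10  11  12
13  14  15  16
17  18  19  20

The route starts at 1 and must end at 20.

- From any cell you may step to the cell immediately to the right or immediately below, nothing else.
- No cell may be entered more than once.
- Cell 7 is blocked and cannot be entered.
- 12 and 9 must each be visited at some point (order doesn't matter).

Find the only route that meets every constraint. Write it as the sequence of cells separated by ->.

Moves only go right or down, so the column and row indices never decrease.
Route from 1: 2× down (reaching 9), 3× right (reaching 12), 2× down (reaching 20) — 7 moves in all.
Check: all required cells visited.

1 -> 5 -> 9 -> 10 -> 11 -> 12 -> 16 -> 20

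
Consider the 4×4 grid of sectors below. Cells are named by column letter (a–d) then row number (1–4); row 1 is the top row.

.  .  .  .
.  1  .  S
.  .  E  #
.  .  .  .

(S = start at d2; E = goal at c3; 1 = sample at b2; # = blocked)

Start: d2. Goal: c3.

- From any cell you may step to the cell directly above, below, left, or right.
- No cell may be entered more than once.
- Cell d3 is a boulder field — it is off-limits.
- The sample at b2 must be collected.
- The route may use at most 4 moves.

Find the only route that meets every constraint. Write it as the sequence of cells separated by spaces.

The budget equals the shortest possible length, so every move has to be on a shortest route through the required cells.
Route from d2: left 2 to b2, down 1 to b3, right 1 to c3 — 4 moves in all.
Check: all required cells visited; 4 ≤ 4 moves.

d2 c2 b2 b3 c3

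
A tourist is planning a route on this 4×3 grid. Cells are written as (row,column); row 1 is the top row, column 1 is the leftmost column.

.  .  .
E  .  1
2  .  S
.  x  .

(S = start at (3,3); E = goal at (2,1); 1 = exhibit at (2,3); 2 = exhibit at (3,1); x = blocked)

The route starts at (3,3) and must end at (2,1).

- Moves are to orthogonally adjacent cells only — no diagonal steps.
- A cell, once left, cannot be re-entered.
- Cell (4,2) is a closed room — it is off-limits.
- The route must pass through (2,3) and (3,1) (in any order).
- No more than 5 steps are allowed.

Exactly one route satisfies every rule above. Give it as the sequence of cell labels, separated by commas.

(3,3), (2,3), (2,2), (3,2), (3,1), (2,1)

The budget equals the shortest possible length, so every move has to be on a shortest route through the required cells.
Route from (3,3): up to (2,3), left to (2,2), down to (3,2), left to (3,1), up to (2,1) — 5 moves in all.
Check: all required cells visited; 5 ≤ 5 moves.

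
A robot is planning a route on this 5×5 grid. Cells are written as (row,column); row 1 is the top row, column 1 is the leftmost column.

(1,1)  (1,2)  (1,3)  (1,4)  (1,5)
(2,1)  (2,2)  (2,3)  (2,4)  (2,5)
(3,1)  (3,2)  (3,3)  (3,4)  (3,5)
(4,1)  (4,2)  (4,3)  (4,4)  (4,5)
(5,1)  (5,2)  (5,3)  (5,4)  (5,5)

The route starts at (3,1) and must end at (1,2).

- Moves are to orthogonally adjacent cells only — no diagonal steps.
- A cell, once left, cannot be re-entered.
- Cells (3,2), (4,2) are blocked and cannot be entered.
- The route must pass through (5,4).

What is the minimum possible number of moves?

11

Any route passes through (5,4) somewhere between (3,1) and (1,2). Summing Manhattan distances along the two legs ((3,1) → (5,4) → (1,2)) gives a lower bound of 5 + 6 = 11 moves.
A route of 11 moves achieves this: (3,1) → (4,1) → (5,1) → (5,2) → (5,3) → (5,4) → (4,4) → (3,4) → (2,4) → (1,4) → (1,3) → (1,2).
Since 11 matches the lower bound, it is optimal.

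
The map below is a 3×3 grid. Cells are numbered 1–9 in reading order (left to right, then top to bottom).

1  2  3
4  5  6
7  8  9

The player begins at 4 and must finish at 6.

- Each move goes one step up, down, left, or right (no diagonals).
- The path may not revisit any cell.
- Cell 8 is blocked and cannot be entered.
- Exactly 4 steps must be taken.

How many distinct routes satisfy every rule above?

3

Need simple routes of exactly 4 moves from 4 to 6 (Manhattan distance 2, so 1 moves are spent on a detour and 1 undoing it).
Enumerating: 4 1 2 5 6 | 4 1 2 3 6 | 4 5 2 3 6.
That gives 3 routes.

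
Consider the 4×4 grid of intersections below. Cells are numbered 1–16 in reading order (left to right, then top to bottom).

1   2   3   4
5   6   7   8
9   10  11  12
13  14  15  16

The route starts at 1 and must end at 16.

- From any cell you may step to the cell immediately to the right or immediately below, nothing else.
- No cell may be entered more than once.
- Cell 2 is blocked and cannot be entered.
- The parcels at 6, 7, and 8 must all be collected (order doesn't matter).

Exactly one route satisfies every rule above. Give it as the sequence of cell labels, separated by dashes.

1 - 5 - 6 - 7 - 8 - 12 - 16

Moves only go right or down, so the column and row indices never decrease.
Route from 1: down to 5, 3× right (reaching 8), 2× down (reaching 16) — 6 moves in all.
Check: all required cells visited.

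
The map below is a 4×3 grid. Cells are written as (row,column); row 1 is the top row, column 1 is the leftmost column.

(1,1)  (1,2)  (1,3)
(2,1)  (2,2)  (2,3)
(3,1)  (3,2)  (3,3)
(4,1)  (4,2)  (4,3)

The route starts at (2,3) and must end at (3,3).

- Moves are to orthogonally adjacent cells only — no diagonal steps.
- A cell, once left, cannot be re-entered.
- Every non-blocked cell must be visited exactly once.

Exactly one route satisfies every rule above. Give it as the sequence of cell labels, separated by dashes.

Need to visit all 12 open cells exactly once, starting at (2,3) and ending at (3,3).
Cell (1,3) has only two open neighbours ((2,3) and (1,2)), so the path must pass straight through it: one of those is the cell it's entered from and the other is where it exits.
Route from (2,3): up to (1,3), 2× left (reaching (1,1)), down to (2,1), right to (2,2), down to (3,2), left to (3,1), down to (4,1), 2× right (reaching (4,3)), up to (3,3) — 11 moves in all.
Check: all 12 open cells covered.

(2,3) - (1,3) - (1,2) - (1,1) - (2,1) - (2,2) - (3,2) - (3,1) - (4,1) - (4,2) - (4,3) - (3,3)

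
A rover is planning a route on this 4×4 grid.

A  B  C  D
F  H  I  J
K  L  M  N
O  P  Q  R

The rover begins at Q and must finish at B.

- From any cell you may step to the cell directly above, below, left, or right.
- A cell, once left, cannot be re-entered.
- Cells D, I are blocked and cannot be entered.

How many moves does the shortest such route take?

4

The Manhattan distance from Q to B is |4−1| + |3−2| = 4, so at least 4 moves are needed.
A route of 4 moves achieves this: Q → M → L → H → B.
Since 4 matches the lower bound, it is optimal.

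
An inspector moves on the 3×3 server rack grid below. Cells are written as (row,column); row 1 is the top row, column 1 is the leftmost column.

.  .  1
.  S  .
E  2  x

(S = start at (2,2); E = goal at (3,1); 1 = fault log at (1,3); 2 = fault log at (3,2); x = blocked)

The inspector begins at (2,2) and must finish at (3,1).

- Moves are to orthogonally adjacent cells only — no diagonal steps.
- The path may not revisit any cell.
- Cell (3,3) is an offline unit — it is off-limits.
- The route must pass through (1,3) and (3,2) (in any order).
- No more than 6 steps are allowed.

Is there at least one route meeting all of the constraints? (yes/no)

no

Exhausting the options from (2,2), every branch either dead-ends against blocked cells, would have to re-enter a cell already used, runs past the 6-move limit, or reaches the goal with a constraint still unmet.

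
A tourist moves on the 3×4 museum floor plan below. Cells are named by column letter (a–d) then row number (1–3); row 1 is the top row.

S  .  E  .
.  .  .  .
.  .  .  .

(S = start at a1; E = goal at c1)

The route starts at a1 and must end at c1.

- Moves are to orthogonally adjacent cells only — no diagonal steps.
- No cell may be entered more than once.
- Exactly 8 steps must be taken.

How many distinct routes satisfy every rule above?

Need simple routes of exactly 8 moves from a1 to c1 (Manhattan distance 2, so 3 moves are spent on a detour and 3 undoing it).
Branch systematically from the start, pruning whenever the remaining move budget drops below the Manhattan distance to c1 or differs from it in parity. Grouping the completions by first move — via a2: 9; via b1: 5 — and summing: 9 + 5 = 14.
That gives 14 routes.

14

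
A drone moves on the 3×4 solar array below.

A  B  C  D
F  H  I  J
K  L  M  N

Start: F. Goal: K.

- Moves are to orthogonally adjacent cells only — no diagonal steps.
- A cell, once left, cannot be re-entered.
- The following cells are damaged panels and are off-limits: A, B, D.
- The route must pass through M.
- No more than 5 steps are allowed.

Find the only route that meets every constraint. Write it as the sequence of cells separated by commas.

F, H, I, M, L, K

The 5-move cap with required stops at M leaves no slack for detours.
Route from F: right 2 to I, down 1 to M, left 2 to K — 5 moves in all.
Check: all required cells visited; 5 ≤ 5 moves.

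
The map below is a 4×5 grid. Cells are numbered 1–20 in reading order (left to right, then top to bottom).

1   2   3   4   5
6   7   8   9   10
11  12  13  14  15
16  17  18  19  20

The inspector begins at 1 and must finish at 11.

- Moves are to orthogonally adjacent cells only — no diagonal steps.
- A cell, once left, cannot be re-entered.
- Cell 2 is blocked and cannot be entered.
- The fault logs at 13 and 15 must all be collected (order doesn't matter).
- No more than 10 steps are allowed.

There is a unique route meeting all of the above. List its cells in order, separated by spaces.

Any route must reach 13 and 15 and still end at 11 within 10 moves, so the order of the required stops is forced.
Route from 1: down 1 to 6, right 4 to 10, down 1 to 15, left 4 to 11 — 10 moves in all.
Check: all required cells visited; 10 ≤ 10 moves.

1 6 7 8 9 10 15 14 13 12 11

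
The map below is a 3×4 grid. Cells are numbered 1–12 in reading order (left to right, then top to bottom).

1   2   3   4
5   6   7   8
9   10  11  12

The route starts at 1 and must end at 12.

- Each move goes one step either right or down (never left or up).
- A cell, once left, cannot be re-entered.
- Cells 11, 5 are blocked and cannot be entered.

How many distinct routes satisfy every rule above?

3

A right/down-only route from 1 to 12 makes exactly 2 down-moves and 3 right-moves in some order.
With no other constraints that would be C(5,2) = 10 routes.
Subtract routes through each blocked cell (inclusion–exclusion for overlaps): − through 5: 4 − through 11: 6 + through 5&11: 3 → 3.
That gives 3 routes.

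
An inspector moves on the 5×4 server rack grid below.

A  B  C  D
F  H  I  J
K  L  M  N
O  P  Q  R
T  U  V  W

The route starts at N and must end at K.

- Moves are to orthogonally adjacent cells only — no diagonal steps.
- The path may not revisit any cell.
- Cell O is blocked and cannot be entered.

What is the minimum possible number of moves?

The Manhattan distance from N to K is |3−3| + |4−1| = 3, so at least 3 moves are needed.
A route of 3 moves achieves this: N → M → L → K.
Since 3 matches the lower bound, it is optimal.

3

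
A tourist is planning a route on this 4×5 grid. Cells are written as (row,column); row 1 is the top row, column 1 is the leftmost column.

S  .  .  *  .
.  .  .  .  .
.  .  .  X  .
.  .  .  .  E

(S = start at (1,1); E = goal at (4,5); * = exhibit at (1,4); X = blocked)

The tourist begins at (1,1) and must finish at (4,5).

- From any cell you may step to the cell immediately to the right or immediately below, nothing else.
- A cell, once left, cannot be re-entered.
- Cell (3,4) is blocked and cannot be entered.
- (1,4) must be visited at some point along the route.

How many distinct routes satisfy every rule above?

2

A right/down-only route from (1,1) to (4,5) makes exactly 3 down-moves and 4 right-moves in some order.
With no other constraints that would be C(7,3) = 35 routes.
Split at (1,4) and multiply the segment counts (each segment already excludes blocked cells): (1,1)→(1,4): 1; (1,4)→(4,5): 2; product = 2.
That gives 2 routes.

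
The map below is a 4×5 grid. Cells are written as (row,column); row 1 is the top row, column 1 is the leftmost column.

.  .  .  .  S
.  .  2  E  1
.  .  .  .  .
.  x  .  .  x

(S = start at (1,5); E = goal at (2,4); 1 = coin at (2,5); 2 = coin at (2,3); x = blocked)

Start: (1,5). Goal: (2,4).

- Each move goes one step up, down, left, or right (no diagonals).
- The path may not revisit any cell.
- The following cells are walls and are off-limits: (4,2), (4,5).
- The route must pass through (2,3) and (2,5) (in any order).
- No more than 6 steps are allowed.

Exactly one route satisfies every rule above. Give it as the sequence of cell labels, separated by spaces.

(1,5) (2,5) (3,5) (3,4) (3,3) (2,3) (2,4)

The budget equals the shortest possible length, so every move has to be on a shortest route through the required cells.
Route from (1,5): 2× down (reaching (3,5)), 2× left (reaching (3,3)), up to (2,3), right to (2,4) — 6 moves in all.
Check: all required cells visited; 6 ≤ 6 moves.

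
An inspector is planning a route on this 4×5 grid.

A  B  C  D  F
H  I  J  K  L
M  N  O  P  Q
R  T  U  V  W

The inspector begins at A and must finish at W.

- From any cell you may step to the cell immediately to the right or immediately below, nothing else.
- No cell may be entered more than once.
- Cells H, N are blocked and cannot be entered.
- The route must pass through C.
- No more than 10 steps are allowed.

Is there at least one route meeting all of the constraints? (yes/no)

One route that works: A → B → C → J → O → U → V → W.

yes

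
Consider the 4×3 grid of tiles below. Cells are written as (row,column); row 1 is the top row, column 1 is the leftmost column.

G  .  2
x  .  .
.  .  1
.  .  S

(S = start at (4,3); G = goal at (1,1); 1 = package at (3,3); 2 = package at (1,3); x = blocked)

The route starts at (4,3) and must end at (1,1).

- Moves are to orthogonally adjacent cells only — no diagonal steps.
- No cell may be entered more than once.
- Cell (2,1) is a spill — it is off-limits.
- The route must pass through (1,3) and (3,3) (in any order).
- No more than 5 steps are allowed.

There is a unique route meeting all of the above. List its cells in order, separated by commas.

Any route must reach (1,3) and (3,3) and still end at (1,1) within 5 moves, so the order of the required stops is forced.
Route from (4,3): up 3 to (1,3), left 2 to (1,1) — 5 moves in all.
Check: all required cells visited; 5 ≤ 5 moves.

(4,3), (3,3), (2,3), (1,3), (1,2), (1,1)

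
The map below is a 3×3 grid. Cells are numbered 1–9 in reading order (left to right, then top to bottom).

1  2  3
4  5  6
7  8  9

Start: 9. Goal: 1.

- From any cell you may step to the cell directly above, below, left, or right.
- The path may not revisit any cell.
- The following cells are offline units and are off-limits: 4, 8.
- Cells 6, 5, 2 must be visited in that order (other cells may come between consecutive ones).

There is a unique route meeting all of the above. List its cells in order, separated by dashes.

The waypoints must appear in the order 6, 5, 2, with no cell reused.
Route from 9: up 1 to 6, left 1 to 5, up 1 to 2, left 1 to 1 — 4 moves in all.
Check: order respected (6 at step 1, 5 at step 2, 2 at step 3).

9 - 6 - 5 - 2 - 1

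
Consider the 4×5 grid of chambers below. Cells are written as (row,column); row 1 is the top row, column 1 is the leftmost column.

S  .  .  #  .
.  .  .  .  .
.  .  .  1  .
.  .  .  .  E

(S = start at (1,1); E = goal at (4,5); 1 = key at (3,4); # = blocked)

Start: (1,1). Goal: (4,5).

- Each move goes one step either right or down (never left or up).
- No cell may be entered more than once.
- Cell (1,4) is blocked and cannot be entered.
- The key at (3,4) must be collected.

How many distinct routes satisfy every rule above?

18

A right/down-only route from (1,1) to (4,5) makes exactly 3 down-moves and 4 right-moves in some order.
With no other constraints that would be C(7,3) = 35 routes.
Split at (3,4) and multiply the segment counts (each segment already excludes blocked cells): (1,1)→(3,4): 9; (3,4)→(4,5): 2; product = 18.
That gives 18 routes.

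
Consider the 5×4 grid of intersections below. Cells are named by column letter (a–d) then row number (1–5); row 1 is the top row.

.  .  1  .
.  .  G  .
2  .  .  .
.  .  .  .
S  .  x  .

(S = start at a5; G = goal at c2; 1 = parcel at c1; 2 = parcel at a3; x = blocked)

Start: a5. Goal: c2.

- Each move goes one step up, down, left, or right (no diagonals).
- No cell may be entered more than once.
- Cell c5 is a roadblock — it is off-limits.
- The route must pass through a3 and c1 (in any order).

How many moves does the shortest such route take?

7

Any route passes through a3 and c1 in some order between a5 and c2. Summing Manhattan distances along each leg and taking the cheapest ordering (a5 → a3 → c1 → c2) gives a lower bound of 2 + 4 + 1 = 7 moves.
A route of 7 moves achieves this: a5 → a4 → a3 → a2 → a1 → b1 → c1 → c2.
Since 7 matches the lower bound, it is optimal.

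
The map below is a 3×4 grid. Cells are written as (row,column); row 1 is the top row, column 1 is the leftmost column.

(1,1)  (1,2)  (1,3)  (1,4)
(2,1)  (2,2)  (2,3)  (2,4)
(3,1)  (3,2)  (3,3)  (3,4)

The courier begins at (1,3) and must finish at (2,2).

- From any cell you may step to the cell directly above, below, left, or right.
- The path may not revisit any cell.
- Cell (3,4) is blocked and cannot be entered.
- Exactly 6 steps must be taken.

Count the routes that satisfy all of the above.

Need simple routes of exactly 6 moves from (1,3) to (2,2) (Manhattan distance 2, so 2 moves are spent on a detour and 2 undoing it).
Enumerating: (1,3) (2,3) (3,3) (3,2) (3,1) (2,1) (2,2) | (1,3) (1,2) (1,1) (2,1) (3,1) (3,2) (2,2) | (1,3) (1,4) (2,4) (2,3) (3,3) (3,2) (2,2).
That gives 3 routes.

3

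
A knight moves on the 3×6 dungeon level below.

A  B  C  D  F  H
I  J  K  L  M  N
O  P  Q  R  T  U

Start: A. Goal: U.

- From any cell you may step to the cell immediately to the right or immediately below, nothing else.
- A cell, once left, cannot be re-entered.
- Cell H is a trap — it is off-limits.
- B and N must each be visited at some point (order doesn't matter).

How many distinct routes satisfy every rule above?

4

A right/down-only route from A to U makes exactly 2 down-moves and 5 right-moves in some order.
With no other constraints that would be C(7,2) = 21 routes.
A monotone route can only reach the required cells in the order B, N, so split there and multiply the segment counts (each segment already excludes blocked cells): A→B: 1; B→N: 4; N→U: 1; product = 4.
That gives 4 routes.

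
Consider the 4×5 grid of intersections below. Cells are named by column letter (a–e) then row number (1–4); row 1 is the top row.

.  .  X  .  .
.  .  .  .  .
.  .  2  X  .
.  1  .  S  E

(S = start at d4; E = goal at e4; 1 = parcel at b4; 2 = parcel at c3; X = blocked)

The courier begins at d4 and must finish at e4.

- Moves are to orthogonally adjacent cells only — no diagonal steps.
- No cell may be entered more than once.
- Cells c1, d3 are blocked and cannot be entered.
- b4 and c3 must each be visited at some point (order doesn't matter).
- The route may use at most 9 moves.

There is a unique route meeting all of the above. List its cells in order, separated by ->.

The budget equals the shortest possible length, so every move has to be on a shortest route through the required cells.
Route from d4: 2× left (reaching b4), up to b3, right to c3, up to c2, 2× right (reaching e2), 2× down (reaching e4) — 9 moves in all.
Check: all required cells visited; 9 ≤ 9 moves.

d4 -> c4 -> b4 -> b3 -> c3 -> c2 -> d2 -> e2 -> e3 -> e4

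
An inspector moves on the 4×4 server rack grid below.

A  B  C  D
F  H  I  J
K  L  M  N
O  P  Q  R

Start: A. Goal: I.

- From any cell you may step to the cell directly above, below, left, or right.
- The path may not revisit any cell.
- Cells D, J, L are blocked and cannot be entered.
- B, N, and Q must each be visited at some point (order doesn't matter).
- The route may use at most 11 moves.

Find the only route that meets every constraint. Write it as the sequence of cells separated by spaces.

A B H F K O P Q R N M I

Any route must reach B, N, and Q and still end at I within 11 moves, so the order of the required stops is forced.
Route from A: right 1 to B, down 1 to H, left 1 to F, down 2 to O, right 3 to R, up 1 to N, left 1 to M, up 1 to I — 11 moves in all.
Check: all required cells visited; 11 ≤ 11 moves.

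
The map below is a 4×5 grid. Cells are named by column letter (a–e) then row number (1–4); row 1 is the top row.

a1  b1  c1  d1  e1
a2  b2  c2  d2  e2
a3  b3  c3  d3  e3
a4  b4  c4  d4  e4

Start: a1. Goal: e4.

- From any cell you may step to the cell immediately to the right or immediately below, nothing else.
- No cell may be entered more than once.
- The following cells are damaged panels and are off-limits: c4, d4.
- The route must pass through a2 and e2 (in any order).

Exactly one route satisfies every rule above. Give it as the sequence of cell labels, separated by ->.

Moves only go right or down, so the column and row indices never decrease.
Route from a1: down 1 to a2, right 4 to e2, down 2 to e4 — 7 moves in all.
Check: all required cells visited.

a1 -> a2 -> b2 -> c2 -> d2 -> e2 -> e3 -> e4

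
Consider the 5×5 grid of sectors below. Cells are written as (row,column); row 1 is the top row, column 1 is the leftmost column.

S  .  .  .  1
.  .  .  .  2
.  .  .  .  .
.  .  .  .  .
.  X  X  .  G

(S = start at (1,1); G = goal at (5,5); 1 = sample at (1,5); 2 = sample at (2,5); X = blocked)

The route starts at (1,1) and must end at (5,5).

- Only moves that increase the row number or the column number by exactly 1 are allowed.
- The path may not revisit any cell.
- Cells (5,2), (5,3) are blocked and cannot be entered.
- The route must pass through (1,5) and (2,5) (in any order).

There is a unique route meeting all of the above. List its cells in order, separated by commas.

Moves only go right or down, so the column and row indices never decrease.
Route from (1,1): right 4 to (1,5), down 4 to (5,5) — 8 moves in all.
Check: all required cells visited.

(1,1), (1,2), (1,3), (1,4), (1,5), (2,5), (3,5), (4,5), (5,5)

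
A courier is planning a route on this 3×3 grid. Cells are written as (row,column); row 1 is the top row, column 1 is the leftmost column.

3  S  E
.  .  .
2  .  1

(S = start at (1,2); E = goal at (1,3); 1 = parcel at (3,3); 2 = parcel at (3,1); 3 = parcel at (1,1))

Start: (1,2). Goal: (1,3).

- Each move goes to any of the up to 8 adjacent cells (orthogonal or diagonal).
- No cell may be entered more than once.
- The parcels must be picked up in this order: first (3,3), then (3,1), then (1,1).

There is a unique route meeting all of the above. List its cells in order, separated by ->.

(1,2) -> (2,3) -> (3,3) -> (3,2) -> (3,1) -> (2,1) -> (1,1) -> (2,2) -> (1,3)

The waypoints must appear in the order (3,3), (3,1), (1,1), with no cell reused.
Route from (1,2): down-right to (2,3), down to (3,3), 2× left (reaching (3,1)), 2× up (reaching (1,1)), down-right to (2,2), up-right to (1,3) — 8 moves in all.
Check: order respected (1 at step 2, 2 at step 4, 3 at step 6).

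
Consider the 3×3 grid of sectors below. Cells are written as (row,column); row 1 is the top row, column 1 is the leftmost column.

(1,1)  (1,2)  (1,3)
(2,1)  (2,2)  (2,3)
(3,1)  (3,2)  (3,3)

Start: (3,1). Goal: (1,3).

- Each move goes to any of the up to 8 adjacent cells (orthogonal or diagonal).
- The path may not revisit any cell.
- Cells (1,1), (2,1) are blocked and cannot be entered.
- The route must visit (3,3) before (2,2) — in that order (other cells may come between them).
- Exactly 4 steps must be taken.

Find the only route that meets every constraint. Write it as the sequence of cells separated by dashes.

(3,1) - (3,2) - (3,3) - (2,2) - (1,3)

The waypoints must appear in the order (3,3), (2,2), with no cell reused.
Route from (3,1): 2× right (reaching (3,3)), up-left to (2,2), up-right to (1,3) — 4 moves in all.
Check: order respected ((3,3) at step 2, (2,2) at step 3); 4 moves as required.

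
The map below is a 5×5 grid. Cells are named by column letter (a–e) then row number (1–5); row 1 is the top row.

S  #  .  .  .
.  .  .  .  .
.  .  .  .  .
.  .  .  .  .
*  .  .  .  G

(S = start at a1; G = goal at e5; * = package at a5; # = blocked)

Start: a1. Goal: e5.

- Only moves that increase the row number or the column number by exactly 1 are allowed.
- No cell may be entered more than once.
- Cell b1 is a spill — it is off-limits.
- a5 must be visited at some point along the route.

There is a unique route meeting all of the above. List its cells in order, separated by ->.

Moves only go right or down, so the column and row indices never decrease.
Route from a1: 4× down (reaching a5), 4× right (reaching e5) — 8 moves in all.
Check: all required cells visited.

a1 -> a2 -> a3 -> a4 -> a5 -> b5 -> c5 -> d5 -> e5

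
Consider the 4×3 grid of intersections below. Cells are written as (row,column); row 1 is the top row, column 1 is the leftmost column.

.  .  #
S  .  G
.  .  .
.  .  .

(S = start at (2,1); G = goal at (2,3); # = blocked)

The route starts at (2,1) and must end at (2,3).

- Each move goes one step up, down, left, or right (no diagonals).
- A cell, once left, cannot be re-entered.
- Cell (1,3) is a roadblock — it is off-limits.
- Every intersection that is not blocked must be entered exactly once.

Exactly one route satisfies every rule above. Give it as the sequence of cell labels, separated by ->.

Need to visit all 11 open cells exactly once, starting at (2,1) and ending at (2,3).
Route from (2,1): up 1 to (1,1), right 1 to (1,2), down 2 to (3,2), left 1 to (3,1), down 1 to (4,1), right 2 to (4,3), up 2 to (2,3) — 10 moves in all.
Check: all 11 open cells covered.

(2,1) -> (1,1) -> (1,2) -> (2,2) -> (3,2) -> (3,1) -> (4,1) -> (4,2) -> (4,3) -> (3,3) -> (2,3)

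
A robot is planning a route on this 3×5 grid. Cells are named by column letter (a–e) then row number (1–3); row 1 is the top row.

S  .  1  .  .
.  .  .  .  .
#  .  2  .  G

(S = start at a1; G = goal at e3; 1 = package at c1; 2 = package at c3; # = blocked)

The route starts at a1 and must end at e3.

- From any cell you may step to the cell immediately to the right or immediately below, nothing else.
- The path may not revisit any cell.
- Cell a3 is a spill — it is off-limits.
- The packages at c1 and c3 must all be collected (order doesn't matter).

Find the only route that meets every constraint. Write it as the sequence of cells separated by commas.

Moves only go right or down, so the column and row indices never decrease.
Route from a1: right 2 to c1, down 2 to c3, right 2 to e3 — 6 moves in all.
Check: all required cells visited.

a1, b1, c1, c2, c3, d3, e3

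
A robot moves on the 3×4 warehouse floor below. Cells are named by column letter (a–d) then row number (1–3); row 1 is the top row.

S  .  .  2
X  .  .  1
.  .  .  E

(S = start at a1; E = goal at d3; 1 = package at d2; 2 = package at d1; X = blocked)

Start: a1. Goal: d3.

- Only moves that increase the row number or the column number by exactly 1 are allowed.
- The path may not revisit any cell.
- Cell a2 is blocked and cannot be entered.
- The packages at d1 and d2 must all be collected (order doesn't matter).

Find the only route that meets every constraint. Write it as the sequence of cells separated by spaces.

Moves only go right or down, so the column and row indices never decrease.
Route from a1: right 3 to d1, down 2 to d3 — 5 moves in all.
Check: all required cells visited.

a1 b1 c1 d1 d2 d3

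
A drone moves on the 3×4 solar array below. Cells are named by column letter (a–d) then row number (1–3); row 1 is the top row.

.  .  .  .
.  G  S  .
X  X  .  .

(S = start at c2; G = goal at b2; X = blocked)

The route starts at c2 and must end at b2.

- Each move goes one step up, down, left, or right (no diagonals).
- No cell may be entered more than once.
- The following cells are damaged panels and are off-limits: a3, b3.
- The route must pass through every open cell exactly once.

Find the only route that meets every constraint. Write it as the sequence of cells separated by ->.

c2 -> c3 -> d3 -> d2 -> d1 -> c1 -> b1 -> a1 -> a2 -> b2

Need to visit all 10 open cells exactly once, starting at c2 and ending at b2.
Route from c2: down 1 to c3, right 1 to d3, up 2 to d1, left 3 to a1, down 1 to a2, right 1 to b2 — 9 moves in all.
Check: all 10 open cells covered.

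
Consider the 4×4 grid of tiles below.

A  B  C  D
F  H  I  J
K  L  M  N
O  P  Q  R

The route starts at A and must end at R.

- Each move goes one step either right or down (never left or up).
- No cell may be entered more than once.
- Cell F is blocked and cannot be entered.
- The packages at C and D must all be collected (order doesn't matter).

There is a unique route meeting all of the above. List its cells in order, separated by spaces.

A B C D J N R

Moves only go right or down, so the column and row indices never decrease.
Route from A: right 3 to D, down 3 to R — 6 moves in all.
Check: all required cells visited.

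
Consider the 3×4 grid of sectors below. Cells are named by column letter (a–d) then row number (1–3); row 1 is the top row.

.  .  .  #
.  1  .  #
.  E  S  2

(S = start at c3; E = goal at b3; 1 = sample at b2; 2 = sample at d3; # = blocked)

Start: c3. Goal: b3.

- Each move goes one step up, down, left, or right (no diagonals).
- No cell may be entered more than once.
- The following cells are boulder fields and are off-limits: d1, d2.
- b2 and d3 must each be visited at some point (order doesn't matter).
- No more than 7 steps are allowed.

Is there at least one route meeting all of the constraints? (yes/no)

d3 must be visited but has only one open neighbour (c3), and it is neither the start nor the goal — the route would have to enter and leave through c3, re-entering it.

no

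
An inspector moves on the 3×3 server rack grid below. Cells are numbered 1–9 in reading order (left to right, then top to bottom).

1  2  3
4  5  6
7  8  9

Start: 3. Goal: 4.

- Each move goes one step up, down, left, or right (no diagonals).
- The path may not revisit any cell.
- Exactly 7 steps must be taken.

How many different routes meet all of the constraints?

Need simple routes of exactly 7 moves from 3 to 4 (Manhattan distance 3, so 2 moves are spent on a detour and 2 undoing it).
Enumerating: 3 6 9 8 5 2 1 4 | 3 2 5 6 9 8 7 4.
That gives 2 routes.

2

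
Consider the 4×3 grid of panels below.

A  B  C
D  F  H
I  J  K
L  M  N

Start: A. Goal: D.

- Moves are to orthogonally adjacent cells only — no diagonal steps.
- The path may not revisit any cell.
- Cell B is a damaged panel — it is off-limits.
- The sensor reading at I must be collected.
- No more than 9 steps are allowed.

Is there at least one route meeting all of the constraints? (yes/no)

Every way from A to I runs through D — but D is where the route must end, so it would be entered once on the way to I and again at the finish.

no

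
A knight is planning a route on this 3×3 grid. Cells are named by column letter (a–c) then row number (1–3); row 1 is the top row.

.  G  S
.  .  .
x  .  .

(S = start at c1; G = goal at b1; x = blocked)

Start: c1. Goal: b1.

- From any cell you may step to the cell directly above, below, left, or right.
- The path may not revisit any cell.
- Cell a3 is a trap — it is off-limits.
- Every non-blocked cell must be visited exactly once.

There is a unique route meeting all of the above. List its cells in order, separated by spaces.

c1 c2 c3 b3 b2 a2 a1 b1

Need to visit all 8 open cells exactly once, starting at c1 and ending at b1.
Cell b3 has only two open neighbours (b2 and c3), so the path must pass straight through it: one of those is the cell it's entered from and the other is where it exits.
Route from c1: 2× down (reaching c3), left to b3, up to b2, left to a2, up to a1, right to b1 — 7 moves in all.
Check: all 8 open cells covered.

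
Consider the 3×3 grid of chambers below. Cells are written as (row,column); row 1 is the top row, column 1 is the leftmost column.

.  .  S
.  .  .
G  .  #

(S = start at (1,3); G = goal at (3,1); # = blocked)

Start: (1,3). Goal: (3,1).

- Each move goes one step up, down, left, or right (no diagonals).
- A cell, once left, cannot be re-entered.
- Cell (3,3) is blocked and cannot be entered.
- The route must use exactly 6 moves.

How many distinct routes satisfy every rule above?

Need simple routes of exactly 6 moves from (1,3) to (3,1) (Manhattan distance 4, so 1 moves are spent on a detour and 1 undoing it).
Enumerating: (1,3) (2,3) (2,2) (1,2) (1,1) (2,1) (3,1) | (1,3) (1,2) (1,1) (2,1) (2,2) (3,2) (3,1).
That gives 2 routes.

2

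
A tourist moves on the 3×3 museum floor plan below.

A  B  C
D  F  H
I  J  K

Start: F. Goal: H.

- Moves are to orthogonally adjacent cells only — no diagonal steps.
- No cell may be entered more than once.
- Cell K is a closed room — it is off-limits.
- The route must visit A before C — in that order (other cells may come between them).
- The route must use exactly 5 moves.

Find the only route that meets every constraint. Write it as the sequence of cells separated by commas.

F, D, A, B, C, H

The waypoints must appear in the order A, C, with no cell reused.
Route from F: left to D, up to A, 2× right (reaching C), down to H — 5 moves in all.
Check: order respected (A at step 2, C at step 4); 5 moves as required.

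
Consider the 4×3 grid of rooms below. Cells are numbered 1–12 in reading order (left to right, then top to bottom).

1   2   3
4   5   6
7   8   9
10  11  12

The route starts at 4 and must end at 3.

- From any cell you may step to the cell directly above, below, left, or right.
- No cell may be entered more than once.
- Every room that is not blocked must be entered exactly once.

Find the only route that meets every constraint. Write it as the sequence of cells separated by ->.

4 -> 1 -> 2 -> 5 -> 8 -> 7 -> 10 -> 11 -> 12 -> 9 -> 6 -> 3

Need to visit all 12 open cells exactly once, starting at 4 and ending at 3.
Cell 12 has only two open neighbours (9 and 11), so the path must pass straight through it: one of those is the cell it's entered from and the other is where it exits.
Route from 4: up 1 to 1, right 1 to 2, down 2 to 8, left 1 to 7, down 1 to 10, right 2 to 12, up 3 to 3 — 11 moves in all.
Check: all 12 open cells covered.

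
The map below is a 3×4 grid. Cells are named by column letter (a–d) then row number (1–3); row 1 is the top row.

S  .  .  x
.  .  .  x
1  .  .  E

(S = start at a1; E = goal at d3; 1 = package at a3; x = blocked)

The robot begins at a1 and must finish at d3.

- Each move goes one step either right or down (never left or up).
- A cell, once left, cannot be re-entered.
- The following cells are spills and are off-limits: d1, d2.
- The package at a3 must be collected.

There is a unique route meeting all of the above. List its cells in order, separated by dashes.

a1 - a2 - a3 - b3 - c3 - d3

Moves only go right or down, so the column and row indices never decrease.
Route from a1: 2× down (reaching a3), 3× right (reaching d3) — 5 moves in all.
Check: all required cells visited.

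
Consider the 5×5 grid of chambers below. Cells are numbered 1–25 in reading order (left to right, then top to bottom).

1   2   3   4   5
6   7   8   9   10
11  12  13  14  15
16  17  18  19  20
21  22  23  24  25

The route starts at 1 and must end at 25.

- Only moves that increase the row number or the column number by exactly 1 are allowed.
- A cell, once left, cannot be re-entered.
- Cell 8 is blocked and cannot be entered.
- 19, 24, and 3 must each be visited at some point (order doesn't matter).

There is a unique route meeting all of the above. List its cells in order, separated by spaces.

1 2 3 4 9 14 19 24 25

Moves only go right or down, so the column and row indices never decrease.
Route from 1: right 3 to 4, down 4 to 24, right 1 to 25 — 8 moves in all.
Check: all required cells visited.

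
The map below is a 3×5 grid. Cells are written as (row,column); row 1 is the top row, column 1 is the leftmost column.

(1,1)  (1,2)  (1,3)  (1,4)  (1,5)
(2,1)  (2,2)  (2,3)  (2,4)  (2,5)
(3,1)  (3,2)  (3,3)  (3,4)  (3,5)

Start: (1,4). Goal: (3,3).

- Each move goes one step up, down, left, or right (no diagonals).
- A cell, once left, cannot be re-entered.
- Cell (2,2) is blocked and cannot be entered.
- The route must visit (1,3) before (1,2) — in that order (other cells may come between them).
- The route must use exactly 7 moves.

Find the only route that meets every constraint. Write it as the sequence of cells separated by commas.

The waypoints must appear in the order (1,3), (1,2), with no cell reused.
Route from (1,4): left 3 to (1,1), down 2 to (3,1), right 2 to (3,3) — 7 moves in all.
Check: order respected ((1,3) at step 1, (1,2) at step 2); 7 moves as required.

(1,4), (1,3), (1,2), (1,1), (2,1), (3,1), (3,2), (3,3)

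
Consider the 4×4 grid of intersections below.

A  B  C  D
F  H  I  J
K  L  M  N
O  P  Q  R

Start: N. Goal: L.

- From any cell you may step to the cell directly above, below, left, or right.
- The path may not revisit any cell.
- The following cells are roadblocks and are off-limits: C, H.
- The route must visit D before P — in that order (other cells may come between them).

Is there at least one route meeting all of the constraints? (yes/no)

D must be visited but has only one open neighbour (J), and it is neither the start nor the goal — the route would have to enter and leave through J, re-entering it.

no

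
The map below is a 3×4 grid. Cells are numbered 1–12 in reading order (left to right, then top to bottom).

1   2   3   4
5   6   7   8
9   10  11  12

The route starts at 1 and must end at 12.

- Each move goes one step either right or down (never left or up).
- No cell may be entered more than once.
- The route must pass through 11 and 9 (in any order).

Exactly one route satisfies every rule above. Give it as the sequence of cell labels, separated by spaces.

1 5 9 10 11 12

Moves only go right or down, so the column and row indices never decrease.
Route from 1: 2× down (reaching 9), 3× right (reaching 12) — 5 moves in all.
Check: all required cells visited.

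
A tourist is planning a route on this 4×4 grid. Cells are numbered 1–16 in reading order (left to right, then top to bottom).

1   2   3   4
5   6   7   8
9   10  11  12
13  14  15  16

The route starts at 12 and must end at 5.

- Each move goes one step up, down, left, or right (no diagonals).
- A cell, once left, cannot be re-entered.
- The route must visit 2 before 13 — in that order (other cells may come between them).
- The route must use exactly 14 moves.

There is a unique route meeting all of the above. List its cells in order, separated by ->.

The waypoints must appear in the order 2, 13, with no cell reused.
Route from 12: down 1 to 16, left 1 to 15, up 2 to 7, right 1 to 8, up 1 to 4, left 2 to 2, down 3 to 14, left 1 to 13, up 2 to 5 — 14 moves in all.
Check: order respected (2 at step 8, 13 at step 12); 14 moves as required.

12 -> 16 -> 15 -> 11 -> 7 -> 8 -> 4 -> 3 -> 2 -> 6 -> 10 -> 14 -> 13 -> 9 -> 5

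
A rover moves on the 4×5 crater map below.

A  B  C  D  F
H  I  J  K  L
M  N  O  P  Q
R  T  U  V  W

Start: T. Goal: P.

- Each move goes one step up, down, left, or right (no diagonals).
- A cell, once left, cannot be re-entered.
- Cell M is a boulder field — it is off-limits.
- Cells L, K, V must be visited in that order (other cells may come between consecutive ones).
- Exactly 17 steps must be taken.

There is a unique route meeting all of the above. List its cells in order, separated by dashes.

The waypoints must appear in the order L, K, V, with no cell reused.
Route from T: up 2 to I, left 1 to H, up 1 to A, right 4 to F, down 1 to L, left 2 to J, down 2 to U, right 2 to W, up 1 to Q, left 1 to P — 17 moves in all.
Check: order respected (L at step 9, K at step 10, V at step 14); 17 moves as required.

T - N - I - H - A - B - C - D - F - L - K - J - O - U - V - W - Q - P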